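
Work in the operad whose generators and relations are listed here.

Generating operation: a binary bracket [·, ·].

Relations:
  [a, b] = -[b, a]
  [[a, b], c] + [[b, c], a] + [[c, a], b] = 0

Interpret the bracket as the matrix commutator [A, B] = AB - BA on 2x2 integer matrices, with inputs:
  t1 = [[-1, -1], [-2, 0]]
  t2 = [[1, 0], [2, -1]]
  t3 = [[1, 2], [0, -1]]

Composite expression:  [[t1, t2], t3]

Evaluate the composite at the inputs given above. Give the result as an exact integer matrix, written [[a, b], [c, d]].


[[4, -12], [-4, -4]]

[t1, t2] = [[-2, 2], [-2, 2]]
[[t1, t2], t3] = [[4, -12], [-4, -4]]


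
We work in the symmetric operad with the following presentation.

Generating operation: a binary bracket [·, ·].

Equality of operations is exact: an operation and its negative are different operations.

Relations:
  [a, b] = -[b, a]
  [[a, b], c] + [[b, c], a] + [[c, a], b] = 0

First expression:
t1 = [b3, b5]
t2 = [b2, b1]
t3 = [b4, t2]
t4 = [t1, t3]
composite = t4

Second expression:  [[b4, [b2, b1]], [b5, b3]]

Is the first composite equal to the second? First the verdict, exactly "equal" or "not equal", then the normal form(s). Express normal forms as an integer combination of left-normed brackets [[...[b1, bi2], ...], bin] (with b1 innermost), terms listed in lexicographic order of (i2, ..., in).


equal; the common form is -[[[[b1, b2], b4], b3], b5] + [[[[b1, b2], b4], b5], b3]

Normal form of the first expression: -[[[[b1, b2], b4], b3], b5] + [[[[b1, b2], b4], b5], b3]
Normal form of the second expression: -[[[[b1, b2], b4], b3], b5] + [[[[b1, b2], b4], b5], b3]
The normal forms match — equal.


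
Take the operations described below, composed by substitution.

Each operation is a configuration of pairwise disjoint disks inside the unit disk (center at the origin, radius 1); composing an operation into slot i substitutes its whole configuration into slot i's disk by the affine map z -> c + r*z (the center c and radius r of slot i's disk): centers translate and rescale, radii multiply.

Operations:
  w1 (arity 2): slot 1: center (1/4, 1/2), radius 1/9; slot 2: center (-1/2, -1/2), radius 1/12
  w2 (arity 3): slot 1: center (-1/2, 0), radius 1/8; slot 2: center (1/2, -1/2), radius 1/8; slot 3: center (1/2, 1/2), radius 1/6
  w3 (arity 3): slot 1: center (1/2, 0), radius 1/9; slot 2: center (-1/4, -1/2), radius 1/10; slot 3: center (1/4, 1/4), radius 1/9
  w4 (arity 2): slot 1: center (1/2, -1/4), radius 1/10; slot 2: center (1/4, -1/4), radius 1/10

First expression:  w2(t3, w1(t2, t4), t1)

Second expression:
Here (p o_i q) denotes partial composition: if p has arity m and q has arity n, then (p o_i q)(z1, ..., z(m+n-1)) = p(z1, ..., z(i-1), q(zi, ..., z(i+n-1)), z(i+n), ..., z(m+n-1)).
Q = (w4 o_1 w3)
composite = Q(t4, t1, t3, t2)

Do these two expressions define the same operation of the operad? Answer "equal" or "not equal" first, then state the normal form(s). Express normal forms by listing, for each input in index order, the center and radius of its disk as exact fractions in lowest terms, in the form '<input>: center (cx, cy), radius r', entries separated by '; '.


Reducing the first expression gives t1: center (1/2, 1/2), radius 1/6; t2: center (17/32, -7/16), radius 1/72; t3: center (-1/2, 0), radius 1/8; t4: center (7/16, -9/16), radius 1/96
Reducing the second expression gives t1: center (19/40, -3/10), radius 1/100; t2: center (1/4, -1/4), radius 1/10; t3: center (21/40, -9/40), radius 1/90; t4: center (11/20, -1/4), radius 1/90
The forms do not match — not equal.

not equal; the first gives t1: center (1/2, 1/2), radius 1/6; t2: center (17/32, -7/16), radius 1/72; t3: center (-1/2, 0), radius 1/8; t4: center (7/16, -9/16), radius 1/96 and the second t1: center (19/40, -3/10), radius 1/100; t2: center (1/4, -1/4), radius 1/10; t3: center (21/40, -9/40), radius 1/90; t4: center (11/20, -1/4), radius 1/90


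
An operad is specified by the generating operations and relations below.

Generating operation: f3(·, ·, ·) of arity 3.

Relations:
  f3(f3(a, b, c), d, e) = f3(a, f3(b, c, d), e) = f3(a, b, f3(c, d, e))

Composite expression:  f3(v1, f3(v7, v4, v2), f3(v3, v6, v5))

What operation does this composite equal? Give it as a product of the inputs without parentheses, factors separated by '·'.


Key point: f3 is associative — brackets drop, the v-order remains.
f3(v7, v4, v2) collapses to v7 · v4 · v2
f3(v3, v6, v5) collapses to v3 · v6 · v5
f3(v1, f3(v7, v4, v2), f3(v3, v6, v5)) collapses to v1 · v7 · v4 · v2 · v3 · v6 · v5

v1 · v7 · v4 · v2 · v3 · v6 · v5


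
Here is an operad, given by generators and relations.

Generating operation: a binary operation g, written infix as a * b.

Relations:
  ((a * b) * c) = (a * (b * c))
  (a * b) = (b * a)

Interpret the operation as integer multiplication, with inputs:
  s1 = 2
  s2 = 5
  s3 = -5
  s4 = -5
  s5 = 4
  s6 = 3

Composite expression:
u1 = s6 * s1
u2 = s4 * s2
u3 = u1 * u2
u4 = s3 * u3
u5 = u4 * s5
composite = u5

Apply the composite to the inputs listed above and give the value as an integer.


3000

(s6 * s1) = 6
(s4 * s2) = -25
((s6 * s1) * (s4 * s2)) = -150
(s3 * ((s6 * s1) * (s4 * s2))) = 750
((s3 * ((s6 * s1) * (s4 * s2))) * s5) = 3000


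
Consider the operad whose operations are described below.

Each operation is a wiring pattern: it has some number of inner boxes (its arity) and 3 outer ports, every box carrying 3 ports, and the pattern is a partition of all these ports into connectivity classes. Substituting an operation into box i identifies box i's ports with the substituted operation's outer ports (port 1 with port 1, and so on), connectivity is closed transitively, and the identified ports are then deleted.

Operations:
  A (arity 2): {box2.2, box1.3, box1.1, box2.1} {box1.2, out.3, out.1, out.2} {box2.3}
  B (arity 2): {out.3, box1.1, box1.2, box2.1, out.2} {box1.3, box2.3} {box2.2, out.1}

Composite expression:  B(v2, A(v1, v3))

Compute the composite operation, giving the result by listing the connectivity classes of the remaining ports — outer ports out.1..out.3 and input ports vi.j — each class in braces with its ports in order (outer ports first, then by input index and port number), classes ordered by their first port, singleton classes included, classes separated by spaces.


{out.1, out.2, out.3, v1.2, v2.1, v2.2, v2.3} {v1.1, v1.3, v3.1, v3.2} {v3.3}

Reachability decides: close wires over B-identified ports.
A over (v1, v3) gives {out.1, out.2, out.3, v1.2} {v1.1, v1.3, v3.1, v3.2} {v3.3}, out.j being that stage's outer ports
B over (v2, v1, v3) gives {out.1, out.2, out.3, v1.2, v2.1, v2.2, v2.3} {v1.1, v1.3, v3.1, v3.2} {v3.3}, out.j being that stage's outer ports


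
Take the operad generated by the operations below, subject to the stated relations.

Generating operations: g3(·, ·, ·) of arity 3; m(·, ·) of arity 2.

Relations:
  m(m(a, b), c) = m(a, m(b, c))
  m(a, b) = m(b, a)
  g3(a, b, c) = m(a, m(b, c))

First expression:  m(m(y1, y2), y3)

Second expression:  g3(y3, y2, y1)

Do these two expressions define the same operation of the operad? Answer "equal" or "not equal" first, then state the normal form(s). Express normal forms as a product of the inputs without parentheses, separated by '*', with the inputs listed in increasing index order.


equal; both compose to y1 * y2 * y3


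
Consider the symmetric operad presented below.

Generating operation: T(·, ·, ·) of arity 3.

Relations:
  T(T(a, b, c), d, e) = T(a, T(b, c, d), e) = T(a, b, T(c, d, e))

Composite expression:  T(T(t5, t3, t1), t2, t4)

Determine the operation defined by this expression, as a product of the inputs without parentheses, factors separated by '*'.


Key point: T is associative — brackets drop, the t-order remains.
T(t5, t3, t1) collapses to t5 * t3 * t1
T(T(t5, t3, t1), t2, t4) collapses to t5 * t3 * t1 * t2 * t4

t5 * t3 * t1 * t2 * t4


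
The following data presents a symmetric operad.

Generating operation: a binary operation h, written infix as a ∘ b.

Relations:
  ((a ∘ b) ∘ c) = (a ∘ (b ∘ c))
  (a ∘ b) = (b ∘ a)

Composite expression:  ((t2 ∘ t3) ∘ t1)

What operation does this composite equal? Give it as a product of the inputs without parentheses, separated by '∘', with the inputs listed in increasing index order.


t1 ∘ t2 ∘ t3


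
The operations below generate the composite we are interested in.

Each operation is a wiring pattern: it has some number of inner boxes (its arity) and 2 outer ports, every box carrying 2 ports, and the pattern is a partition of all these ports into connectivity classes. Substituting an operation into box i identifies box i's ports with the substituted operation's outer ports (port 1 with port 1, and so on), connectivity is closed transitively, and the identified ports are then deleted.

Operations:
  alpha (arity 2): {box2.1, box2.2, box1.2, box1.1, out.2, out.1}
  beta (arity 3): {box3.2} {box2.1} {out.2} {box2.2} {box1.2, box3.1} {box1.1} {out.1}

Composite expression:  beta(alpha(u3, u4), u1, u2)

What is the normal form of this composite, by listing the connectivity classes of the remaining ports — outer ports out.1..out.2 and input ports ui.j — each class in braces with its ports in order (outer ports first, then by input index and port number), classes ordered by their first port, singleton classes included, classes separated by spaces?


{out.1} {out.2} {u1.1} {u1.2} {u2.1, u3.1, u3.2, u4.1, u4.2} {u2.2}

Two ports join when wires chain via beta-identified ports.
the subtree at alpha composes to {out.1, out.2, u3.1, u3.2, u4.1, u4.2} on (u3, u4); out.j = own outer ports
the subtree at beta composes to {out.1} {out.2} {u1.1} {u1.2} {u2.1, u3.1, u3.2, u4.1, u4.2} {u2.2} on (u3, u4, u1, u2); out.j = own outer ports


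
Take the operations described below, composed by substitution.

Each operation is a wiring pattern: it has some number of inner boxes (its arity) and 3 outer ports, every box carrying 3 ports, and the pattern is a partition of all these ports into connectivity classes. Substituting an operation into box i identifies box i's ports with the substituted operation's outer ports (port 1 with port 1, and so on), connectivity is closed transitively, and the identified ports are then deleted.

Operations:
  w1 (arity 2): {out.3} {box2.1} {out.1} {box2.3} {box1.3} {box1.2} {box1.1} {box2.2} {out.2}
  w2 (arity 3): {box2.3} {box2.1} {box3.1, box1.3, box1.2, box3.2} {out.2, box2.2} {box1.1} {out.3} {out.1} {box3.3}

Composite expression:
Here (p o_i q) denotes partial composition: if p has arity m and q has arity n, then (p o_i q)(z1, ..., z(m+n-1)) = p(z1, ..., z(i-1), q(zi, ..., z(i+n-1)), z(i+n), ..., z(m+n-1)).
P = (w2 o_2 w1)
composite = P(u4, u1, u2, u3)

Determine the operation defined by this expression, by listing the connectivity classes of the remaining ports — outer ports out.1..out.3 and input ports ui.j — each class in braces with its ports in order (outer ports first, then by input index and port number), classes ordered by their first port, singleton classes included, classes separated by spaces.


{out.1} {out.2} {out.3} {u1.1} {u1.2} {u1.3} {u2.1} {u2.2} {u2.3} {u3.1, u3.2, u4.2, u4.3} {u3.3} {u4.1}

Treat the ports identified at w2 as solder joints: merge, then drop.
w1 over (u1, u2) gives {out.1} {out.2} {out.3} {u1.1} {u1.2} {u1.3} {u2.1} {u2.2} {u2.3}, out.j being that stage's outer ports
w2 over (u4, u1, u2, u3) gives {out.1} {out.2} {out.3} {u1.1} {u1.2} {u1.3} {u2.1} {u2.2} {u2.3} {u3.1, u3.2, u4.2, u4.3} {u3.3} {u4.1}, out.j being that stage's outer ports


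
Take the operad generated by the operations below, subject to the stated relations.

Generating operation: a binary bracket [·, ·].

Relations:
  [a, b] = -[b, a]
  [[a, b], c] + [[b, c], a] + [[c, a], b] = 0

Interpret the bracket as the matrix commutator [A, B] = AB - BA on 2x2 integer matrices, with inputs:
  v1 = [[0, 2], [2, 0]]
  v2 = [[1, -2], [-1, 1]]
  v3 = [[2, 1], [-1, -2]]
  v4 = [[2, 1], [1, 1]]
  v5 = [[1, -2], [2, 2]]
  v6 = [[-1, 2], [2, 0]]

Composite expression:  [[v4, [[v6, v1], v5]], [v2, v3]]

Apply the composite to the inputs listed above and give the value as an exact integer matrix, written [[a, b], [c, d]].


[[-8, 12], [12, 8]]

[v6, v1] = [[0, -2], [2, 0]]
[[v6, v1], v5] = [[0, -2], [-2, 0]]
[v4, [[v6, v1], v5]] = [[0, -2], [2, 0]]
[v2, v3] = [[3, 8], [-4, -3]]
[[v4, [[v6, v1], v5]], [v2, v3]] = [[-8, 12], [12, 8]]


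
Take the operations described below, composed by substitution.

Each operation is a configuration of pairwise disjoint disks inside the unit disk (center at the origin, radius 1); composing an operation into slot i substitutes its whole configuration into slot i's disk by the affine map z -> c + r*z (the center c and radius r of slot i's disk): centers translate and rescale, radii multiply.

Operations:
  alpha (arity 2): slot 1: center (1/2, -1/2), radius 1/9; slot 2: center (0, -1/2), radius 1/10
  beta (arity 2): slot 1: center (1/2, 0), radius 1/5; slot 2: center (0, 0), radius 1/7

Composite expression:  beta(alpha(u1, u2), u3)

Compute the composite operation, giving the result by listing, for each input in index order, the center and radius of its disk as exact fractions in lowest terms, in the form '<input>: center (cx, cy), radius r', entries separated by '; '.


u1: center (3/5, -1/10), radius 1/45; u2: center (1/2, -1/10), radius 1/50; u3: center (0, 0), radius 1/7

Each u-disk chains the slot maps above it in beta; radii multiply.
u1: after 2 affine steps, its disk has center (3/5, -1/10), radius 1/45
u2: after 2 affine steps, its disk has center (1/2, -1/10), radius 1/50
u3: after 1 affine step, its disk has center (0, 0), radius 1/7


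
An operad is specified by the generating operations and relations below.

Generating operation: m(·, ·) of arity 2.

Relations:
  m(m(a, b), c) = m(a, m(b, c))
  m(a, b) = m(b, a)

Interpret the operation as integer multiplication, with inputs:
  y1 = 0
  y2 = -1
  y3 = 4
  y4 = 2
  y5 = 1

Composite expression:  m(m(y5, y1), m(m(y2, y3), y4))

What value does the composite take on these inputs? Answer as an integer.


m(y5, y1) = 0
m(y2, y3) = -4
m(m(y2, y3), y4) = -8
m(m(y5, y1), m(m(y2, y3), y4)) = 0

0


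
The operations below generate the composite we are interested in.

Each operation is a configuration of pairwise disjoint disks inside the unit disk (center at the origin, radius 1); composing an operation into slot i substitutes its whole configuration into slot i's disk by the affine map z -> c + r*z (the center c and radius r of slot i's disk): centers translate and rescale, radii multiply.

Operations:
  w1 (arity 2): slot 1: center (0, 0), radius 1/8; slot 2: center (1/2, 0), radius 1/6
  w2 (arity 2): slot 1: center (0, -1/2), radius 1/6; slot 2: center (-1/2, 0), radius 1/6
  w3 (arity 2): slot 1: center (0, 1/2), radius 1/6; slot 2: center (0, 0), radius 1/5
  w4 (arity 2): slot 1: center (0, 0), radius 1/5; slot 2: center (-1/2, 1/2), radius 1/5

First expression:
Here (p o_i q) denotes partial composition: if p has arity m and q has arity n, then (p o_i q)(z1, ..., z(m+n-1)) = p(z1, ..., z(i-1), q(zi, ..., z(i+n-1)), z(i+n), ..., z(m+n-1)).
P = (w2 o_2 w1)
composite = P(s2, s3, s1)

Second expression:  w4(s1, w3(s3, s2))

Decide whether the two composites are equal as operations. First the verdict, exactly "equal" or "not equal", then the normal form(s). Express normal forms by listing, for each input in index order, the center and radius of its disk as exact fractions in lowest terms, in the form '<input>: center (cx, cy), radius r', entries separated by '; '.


In normal form, the first expression is s1: center (-5/12, 0), radius 1/36; s2: center (0, -1/2), radius 1/6; s3: center (-1/2, 0), radius 1/48
In normal form, the second expression is s1: center (0, 0), radius 1/5; s2: center (-1/2, 1/2), radius 1/25; s3: center (-1/2, 3/5), radius 1/30
They disagree, so not equal.

not equal; first: s1: center (-5/12, 0), radius 1/36; s2: center (0, -1/2), radius 1/6; s3: center (-1/2, 0), radius 1/48; second: s1: center (0, 0), radius 1/5; s2: center (-1/2, 1/2), radius 1/25; s3: center (-1/2, 3/5), radius 1/30


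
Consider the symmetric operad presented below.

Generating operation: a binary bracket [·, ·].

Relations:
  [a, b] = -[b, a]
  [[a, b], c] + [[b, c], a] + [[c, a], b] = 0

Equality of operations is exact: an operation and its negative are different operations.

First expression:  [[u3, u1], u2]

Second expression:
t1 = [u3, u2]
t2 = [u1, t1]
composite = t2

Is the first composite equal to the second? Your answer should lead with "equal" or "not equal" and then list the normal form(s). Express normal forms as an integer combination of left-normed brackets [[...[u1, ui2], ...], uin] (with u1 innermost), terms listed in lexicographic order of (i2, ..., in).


not equal; first: -[[u1, u3], u2]; second: -[[u1, u2], u3] + [[u1, u3], u2]

The first expression, normalized: -[[u1, u3], u2]
The second expression, normalized: -[[u1, u2], u3] + [[u1, u3], u2]
Distinct normal forms: not equal.


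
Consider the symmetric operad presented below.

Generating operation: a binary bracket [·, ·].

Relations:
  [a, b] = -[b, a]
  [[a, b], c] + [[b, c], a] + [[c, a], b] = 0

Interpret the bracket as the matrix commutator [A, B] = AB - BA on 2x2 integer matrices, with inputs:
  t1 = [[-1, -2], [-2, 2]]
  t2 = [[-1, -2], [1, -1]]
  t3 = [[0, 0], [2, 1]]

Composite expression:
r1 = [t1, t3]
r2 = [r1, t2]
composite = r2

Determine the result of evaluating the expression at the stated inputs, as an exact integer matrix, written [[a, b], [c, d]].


[[14, 16], [8, -14]]

[t1, t3] = [[-4, -2], [8, 4]]
[[t1, t3], t2] = [[14, 16], [8, -14]]


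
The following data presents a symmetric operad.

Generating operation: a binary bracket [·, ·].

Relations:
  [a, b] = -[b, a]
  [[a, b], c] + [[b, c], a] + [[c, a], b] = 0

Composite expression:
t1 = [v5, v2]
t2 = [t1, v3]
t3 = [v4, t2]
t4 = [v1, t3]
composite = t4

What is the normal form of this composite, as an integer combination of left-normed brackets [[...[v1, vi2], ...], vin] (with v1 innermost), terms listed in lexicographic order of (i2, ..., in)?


[[[[v1, v2], v5], v3], v4] - [[[[v1, v3], v2], v5], v4] + [[[[v1, v3], v5], v2], v4] - [[[[v1, v4], v2], v5], v3] + [[[[v1, v4], v3], v2], v5] - [[[[v1, v4], v3], v5], v2] + [[[[v1, v4], v5], v2], v3] - [[[[v1, v5], v2], v3], v4]

Skip Jacobi rewriting: expand, keep v1-initial words, read off terms.
Composite bracket: [v1, [v4, [[v5, v2], v3]]]
The bracket unfolds into 16 signed words via [a, b] = ab - ba (2^4 = 16).
Only words starting with v1 matter:
  the word v1v2v5v3v4 carries sign +1 and contributes +[[[[v1, v2], v5], v3], v4]
  the word v1v3v2v5v4 carries sign -1 and contributes -[[[[v1, v3], v2], v5], v4]
  the word v1v3v5v2v4 carries sign +1 and contributes +[[[[v1, v3], v5], v2], v4]
  the word v1v4v2v5v3 carries sign -1 and contributes -[[[[v1, v4], v2], v5], v3]
  the word v1v4v3v2v5 carries sign +1 and contributes +[[[[v1, v4], v3], v2], v5]
  the word v1v4v3v5v2 carries sign -1 and contributes -[[[[v1, v4], v3], v5], v2]
  the word v1v4v5v2v3 carries sign +1 and contributes +[[[[v1, v4], v5], v2], v3]
  the word v1v5v2v3v4 carries sign -1 and contributes -[[[[v1, v5], v2], v3], v4]


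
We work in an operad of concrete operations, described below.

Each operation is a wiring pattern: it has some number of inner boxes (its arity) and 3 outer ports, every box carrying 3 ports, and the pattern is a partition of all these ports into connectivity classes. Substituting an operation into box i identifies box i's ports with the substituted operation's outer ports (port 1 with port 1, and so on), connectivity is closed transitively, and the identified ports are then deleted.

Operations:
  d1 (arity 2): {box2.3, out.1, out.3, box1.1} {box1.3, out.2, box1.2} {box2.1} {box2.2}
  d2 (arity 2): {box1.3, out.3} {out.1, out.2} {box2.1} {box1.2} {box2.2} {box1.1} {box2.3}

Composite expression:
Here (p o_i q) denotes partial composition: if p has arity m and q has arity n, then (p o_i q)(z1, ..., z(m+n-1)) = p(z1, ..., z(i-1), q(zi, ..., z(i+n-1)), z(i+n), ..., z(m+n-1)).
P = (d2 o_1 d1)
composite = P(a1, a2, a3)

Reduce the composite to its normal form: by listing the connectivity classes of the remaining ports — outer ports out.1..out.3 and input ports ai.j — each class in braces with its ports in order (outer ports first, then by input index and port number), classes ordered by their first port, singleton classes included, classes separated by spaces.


Substituting into d2 glues patterns; closure does the rest.
stage d1: inputs (a1, a2), connectivity {out.1, out.3, a1.1, a2.3} {out.2, a1.2, a1.3} {a2.1} {a2.2}, out.j its boundary
stage d2: inputs (a1, a2, a3), connectivity {out.1, out.2} {out.3, a1.1, a2.3} {a1.2, a1.3} {a2.1} {a2.2} {a3.1} {a3.2} {a3.3}, out.j its boundary

{out.1, out.2} {out.3, a1.1, a2.3} {a1.2, a1.3} {a2.1} {a2.2} {a3.1} {a3.2} {a3.3}


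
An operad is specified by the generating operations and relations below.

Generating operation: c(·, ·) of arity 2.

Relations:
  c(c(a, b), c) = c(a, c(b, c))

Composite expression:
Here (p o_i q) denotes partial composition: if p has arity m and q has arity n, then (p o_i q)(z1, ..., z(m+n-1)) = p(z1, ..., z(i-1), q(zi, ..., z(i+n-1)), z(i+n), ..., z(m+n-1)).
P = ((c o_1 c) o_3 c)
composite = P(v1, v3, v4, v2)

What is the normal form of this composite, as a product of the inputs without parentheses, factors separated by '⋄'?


v1 ⋄ v3 ⋄ v4 ⋄ v2

Every regrouping of c is equal, so read the v-inputs in written order.
c(v1, v3) collapses to v1 ⋄ v3
c(v4, v2) collapses to v4 ⋄ v2
c(c(v1, v3), c(v4, v2)) collapses to v1 ⋄ v3 ⋄ v4 ⋄ v2


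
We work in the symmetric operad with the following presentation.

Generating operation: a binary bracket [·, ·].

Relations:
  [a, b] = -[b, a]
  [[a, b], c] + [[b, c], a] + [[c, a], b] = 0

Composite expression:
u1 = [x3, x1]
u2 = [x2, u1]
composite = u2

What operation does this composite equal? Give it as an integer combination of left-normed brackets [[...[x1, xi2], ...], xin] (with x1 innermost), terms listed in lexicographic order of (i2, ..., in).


[[x1, x3], x2]


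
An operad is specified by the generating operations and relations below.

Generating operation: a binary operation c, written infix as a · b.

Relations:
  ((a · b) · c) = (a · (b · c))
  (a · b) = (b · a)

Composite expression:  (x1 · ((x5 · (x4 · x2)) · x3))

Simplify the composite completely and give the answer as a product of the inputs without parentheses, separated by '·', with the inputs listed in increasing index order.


x1 · x2 · x3 · x4 · x5

Key point: c commutes, so take the x-inputs in any fixed order.
(x4 · x2) unparenthesizes to x4 · x2
(x5 · (x4 · x2)) unparenthesizes to x5 · x4 · x2
((x5 · (x4 · x2)) · x3) unparenthesizes to x5 · x4 · x2 · x3
(x1 · ((x5 · (x4 · x2)) · x3)) unparenthesizes to x1 · x5 · x4 · x2 · x3
rearranged into index order: x1 · x2 · x3 · x4 · x5


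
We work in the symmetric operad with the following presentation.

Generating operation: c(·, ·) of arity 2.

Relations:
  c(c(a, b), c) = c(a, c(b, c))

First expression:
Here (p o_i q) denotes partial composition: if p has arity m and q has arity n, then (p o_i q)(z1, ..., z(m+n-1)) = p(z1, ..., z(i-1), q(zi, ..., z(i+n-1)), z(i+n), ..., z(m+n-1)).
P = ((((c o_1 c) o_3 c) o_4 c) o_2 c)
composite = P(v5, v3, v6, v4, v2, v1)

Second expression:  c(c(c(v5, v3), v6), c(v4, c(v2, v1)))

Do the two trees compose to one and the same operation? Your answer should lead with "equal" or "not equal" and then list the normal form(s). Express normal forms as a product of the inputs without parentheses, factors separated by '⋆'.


equal — both sides give v5 ⋆ v3 ⋆ v6 ⋆ v4 ⋆ v2 ⋆ v1

Normal form of the first expression: v5 ⋆ v3 ⋆ v6 ⋆ v4 ⋆ v2 ⋆ v1
Normal form of the second expression: v5 ⋆ v3 ⋆ v6 ⋆ v4 ⋆ v2 ⋆ v1
The forms coincide; equal.


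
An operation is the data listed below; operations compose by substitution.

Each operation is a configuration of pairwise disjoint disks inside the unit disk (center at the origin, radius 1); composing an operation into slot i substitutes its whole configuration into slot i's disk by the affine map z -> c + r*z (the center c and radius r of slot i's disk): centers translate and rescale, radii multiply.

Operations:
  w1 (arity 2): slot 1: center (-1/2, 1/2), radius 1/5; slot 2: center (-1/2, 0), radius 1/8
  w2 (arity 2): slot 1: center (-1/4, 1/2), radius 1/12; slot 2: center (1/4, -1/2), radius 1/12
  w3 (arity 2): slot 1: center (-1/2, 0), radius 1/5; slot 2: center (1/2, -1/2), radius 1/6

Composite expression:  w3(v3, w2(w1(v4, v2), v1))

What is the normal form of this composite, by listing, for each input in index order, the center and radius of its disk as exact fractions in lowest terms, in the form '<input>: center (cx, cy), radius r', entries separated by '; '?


v1: center (13/24, -7/12), radius 1/72; v2: center (65/144, -5/12), radius 1/576; v3: center (-1/2, 0), radius 1/5; v4: center (65/144, -59/144), radius 1/360

Affine substitution under w3: radii multiply and v-centers shift.
v3: after 1 affine step, its disk has center (-1/2, 0), radius 1/5
v4: after 3 affine steps, its disk has center (65/144, -59/144), radius 1/360
v2: after 3 affine steps, its disk has center (65/144, -5/12), radius 1/576
v1: after 2 affine steps, its disk has center (13/24, -7/12), radius 1/72


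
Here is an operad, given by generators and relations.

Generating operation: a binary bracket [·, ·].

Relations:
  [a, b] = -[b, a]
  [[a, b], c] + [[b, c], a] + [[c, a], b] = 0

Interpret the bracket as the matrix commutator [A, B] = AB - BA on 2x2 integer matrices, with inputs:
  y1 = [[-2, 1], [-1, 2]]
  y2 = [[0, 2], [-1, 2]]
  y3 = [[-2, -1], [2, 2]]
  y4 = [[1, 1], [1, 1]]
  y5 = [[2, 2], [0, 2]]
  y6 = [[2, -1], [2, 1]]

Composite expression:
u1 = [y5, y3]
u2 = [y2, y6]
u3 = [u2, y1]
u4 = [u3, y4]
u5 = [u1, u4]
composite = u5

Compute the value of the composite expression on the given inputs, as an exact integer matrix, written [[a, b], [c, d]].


[[48, -240], [-48, -48]]

[y5, y3] = [[4, 8], [0, -4]]
[y2, y6] = [[3, 0], [3, -3]]
[[y2, y6], y1] = [[-3, 6], [-6, 3]]
[[[y2, y6], y1], y4] = [[12, -6], [6, -12]]
[[y5, y3], [[[y2, y6], y1], y4]] = [[48, -240], [-48, -48]]


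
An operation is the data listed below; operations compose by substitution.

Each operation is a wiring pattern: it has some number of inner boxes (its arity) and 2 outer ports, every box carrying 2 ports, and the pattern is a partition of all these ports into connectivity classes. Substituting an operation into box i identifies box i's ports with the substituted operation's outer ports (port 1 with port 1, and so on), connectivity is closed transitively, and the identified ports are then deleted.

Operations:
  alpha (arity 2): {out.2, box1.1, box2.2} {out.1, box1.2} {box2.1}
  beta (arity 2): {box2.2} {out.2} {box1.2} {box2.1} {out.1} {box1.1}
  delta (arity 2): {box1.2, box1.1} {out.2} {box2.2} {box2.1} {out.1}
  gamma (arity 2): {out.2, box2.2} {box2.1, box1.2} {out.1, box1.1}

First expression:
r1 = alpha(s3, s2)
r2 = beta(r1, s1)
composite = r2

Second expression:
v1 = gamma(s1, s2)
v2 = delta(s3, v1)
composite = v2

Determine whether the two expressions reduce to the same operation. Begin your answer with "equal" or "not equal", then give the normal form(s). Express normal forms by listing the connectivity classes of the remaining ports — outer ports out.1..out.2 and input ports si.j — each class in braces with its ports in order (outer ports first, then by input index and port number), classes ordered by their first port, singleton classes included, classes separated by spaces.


not equal; first: {out.1} {out.2} {s1.1} {s1.2} {s2.1} {s2.2, s3.1} {s3.2}; second: {out.1} {out.2} {s1.1} {s1.2, s2.1} {s2.2} {s3.1, s3.2}

Reducing the first expression gives {out.1} {out.2} {s1.1} {s1.2} {s2.1} {s2.2, s3.1} {s3.2}
Reducing the second expression gives {out.1} {out.2} {s1.1} {s1.2, s2.1} {s2.2} {s3.1, s3.2}
Distinct normal forms: not equal.


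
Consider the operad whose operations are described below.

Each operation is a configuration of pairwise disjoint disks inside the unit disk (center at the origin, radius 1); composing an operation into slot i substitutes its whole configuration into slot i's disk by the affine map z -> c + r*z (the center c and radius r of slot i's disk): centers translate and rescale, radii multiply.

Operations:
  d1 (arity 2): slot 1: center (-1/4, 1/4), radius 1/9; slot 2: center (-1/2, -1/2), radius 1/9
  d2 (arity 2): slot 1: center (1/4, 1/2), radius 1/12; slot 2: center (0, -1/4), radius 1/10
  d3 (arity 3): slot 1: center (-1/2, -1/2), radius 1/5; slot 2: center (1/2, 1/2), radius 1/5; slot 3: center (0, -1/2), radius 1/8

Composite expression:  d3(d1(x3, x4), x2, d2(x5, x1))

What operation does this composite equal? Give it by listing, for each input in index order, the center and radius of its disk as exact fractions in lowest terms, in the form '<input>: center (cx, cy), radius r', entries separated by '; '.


x1: center (0, -17/32), radius 1/80; x2: center (1/2, 1/2), radius 1/5; x3: center (-11/20, -9/20), radius 1/45; x4: center (-3/5, -3/5), radius 1/45; x5: center (1/32, -7/16), radius 1/96


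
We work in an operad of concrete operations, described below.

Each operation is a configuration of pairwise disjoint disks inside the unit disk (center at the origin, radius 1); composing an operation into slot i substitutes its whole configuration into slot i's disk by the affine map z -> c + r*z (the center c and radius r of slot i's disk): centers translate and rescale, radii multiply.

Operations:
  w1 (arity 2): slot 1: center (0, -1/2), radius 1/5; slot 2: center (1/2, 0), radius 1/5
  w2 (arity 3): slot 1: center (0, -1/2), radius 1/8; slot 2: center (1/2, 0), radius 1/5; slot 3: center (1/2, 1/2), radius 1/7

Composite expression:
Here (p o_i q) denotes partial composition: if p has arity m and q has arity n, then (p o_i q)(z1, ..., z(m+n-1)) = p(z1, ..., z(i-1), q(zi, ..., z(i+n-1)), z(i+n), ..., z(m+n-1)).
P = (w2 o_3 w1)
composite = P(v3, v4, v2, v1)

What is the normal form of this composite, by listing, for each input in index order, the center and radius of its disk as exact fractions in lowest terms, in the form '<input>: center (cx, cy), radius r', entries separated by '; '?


Below w2, radii multiply path by path; the v-disk centers shift.
input v3: applying the 1 nested substitution gives center (0, -1/2), radius 1/8
input v4: applying the 1 nested substitution gives center (1/2, 0), radius 1/5
input v2: applying the 2 nested substitutions gives center (1/2, 3/7), radius 1/35
input v1: applying the 2 nested substitutions gives center (4/7, 1/2), radius 1/35

v1: center (4/7, 1/2), radius 1/35; v2: center (1/2, 3/7), radius 1/35; v3: center (0, -1/2), radius 1/8; v4: center (1/2, 0), radius 1/5


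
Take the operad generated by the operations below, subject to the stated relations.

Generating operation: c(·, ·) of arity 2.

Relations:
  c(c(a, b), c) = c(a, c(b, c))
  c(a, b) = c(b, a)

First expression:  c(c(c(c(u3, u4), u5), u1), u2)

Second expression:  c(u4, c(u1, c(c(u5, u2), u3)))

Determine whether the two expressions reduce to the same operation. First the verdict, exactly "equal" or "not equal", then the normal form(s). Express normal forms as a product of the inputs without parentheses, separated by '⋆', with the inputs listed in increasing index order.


In normal form, the first expression is u1 ⋆ u2 ⋆ u3 ⋆ u4 ⋆ u5
In normal form, the second expression is u1 ⋆ u2 ⋆ u3 ⋆ u4 ⋆ u5
The normal forms match — equal.

equal: each reduces to u1 ⋆ u2 ⋆ u3 ⋆ u4 ⋆ u5


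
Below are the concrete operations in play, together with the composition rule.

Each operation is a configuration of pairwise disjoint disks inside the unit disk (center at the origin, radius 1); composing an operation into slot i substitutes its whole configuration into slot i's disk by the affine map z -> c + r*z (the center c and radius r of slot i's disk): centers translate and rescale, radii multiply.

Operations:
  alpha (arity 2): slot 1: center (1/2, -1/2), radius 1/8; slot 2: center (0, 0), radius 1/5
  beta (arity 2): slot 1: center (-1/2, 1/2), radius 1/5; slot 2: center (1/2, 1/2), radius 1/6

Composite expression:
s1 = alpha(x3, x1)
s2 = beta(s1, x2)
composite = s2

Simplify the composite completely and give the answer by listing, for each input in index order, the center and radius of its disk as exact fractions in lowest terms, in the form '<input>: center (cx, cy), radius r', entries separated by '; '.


x1: center (-1/2, 1/2), radius 1/25; x2: center (1/2, 1/2), radius 1/6; x3: center (-2/5, 2/5), radius 1/40

Follow each x-input down from beta: c' goes to c + r*c', radius to r*r'.
input x3: composing its 2 substitution steps yields center (-2/5, 2/5), radius 1/40
input x1: composing its 2 substitution steps yields center (-1/2, 1/2), radius 1/25
input x2: composing its 1 substitution step yields center (1/2, 1/2), radius 1/6


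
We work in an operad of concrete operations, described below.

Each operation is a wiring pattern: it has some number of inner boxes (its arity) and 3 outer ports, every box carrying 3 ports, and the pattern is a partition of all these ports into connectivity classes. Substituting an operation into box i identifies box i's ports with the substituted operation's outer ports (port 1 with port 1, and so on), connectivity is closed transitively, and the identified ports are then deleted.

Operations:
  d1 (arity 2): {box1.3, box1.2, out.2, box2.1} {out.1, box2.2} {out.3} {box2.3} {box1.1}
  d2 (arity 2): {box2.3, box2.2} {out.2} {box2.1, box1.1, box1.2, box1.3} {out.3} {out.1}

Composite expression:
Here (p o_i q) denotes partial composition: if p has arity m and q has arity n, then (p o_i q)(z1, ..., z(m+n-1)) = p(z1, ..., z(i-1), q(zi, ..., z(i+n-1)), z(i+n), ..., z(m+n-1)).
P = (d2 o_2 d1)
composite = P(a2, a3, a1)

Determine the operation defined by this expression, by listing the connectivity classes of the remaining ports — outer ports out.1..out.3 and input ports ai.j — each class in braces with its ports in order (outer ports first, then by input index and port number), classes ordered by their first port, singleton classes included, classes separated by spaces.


{out.1} {out.2} {out.3} {a1.1, a3.2, a3.3} {a1.2, a2.1, a2.2, a2.3} {a1.3} {a3.1}


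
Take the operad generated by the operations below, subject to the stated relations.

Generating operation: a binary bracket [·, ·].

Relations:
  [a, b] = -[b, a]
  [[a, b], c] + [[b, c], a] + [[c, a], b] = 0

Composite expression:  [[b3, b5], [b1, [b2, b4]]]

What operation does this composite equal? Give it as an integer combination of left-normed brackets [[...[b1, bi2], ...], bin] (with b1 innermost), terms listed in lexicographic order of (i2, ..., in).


-[[[[b1, b2], b4], b3], b5] + [[[[b1, b2], b4], b5], b3] + [[[[b1, b4], b2], b3], b5] - [[[[b1, b4], b2], b5], b3]

Expand each bracket as ab - ba; the b1-initial words give the coefficients.
Composite bracket: [[b3, b5], [b1, [b2, b4]]]
Applying ab - ba throughout gives 16 signed words (2^4 = 16).
The b1-initial words carry the normal form:
  sign of b1b2b4b3b5 is -1, so it contributes -[[[[b1, b2], b4], b3], b5]
  sign of b1b2b4b5b3 is +1, so it contributes +[[[[b1, b2], b4], b5], b3]
  sign of b1b4b2b3b5 is +1, so it contributes +[[[[b1, b4], b2], b3], b5]
  sign of b1b4b2b5b3 is -1, so it contributes -[[[[b1, b4], b2], b5], b3]


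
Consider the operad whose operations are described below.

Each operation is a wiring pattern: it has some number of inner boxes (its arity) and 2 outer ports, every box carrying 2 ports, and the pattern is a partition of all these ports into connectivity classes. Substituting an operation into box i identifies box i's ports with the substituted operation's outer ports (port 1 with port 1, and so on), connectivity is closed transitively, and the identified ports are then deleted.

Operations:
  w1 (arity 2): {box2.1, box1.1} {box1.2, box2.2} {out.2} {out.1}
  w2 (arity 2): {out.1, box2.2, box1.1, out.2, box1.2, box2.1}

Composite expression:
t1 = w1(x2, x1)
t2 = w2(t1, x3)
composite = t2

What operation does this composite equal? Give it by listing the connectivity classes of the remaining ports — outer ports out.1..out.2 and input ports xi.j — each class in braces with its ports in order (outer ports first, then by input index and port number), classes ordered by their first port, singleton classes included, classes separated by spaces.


Reachability decides: close wires over w2-identified ports.
through w1, on inputs (x2, x1): {out.1} {out.2} {x1.1, x2.1} {x1.2, x2.2} (out.j = stage outer ports)
through w2, on inputs (x2, x1, x3): {out.1, out.2, x3.1, x3.2} {x1.1, x2.1} {x1.2, x2.2} (out.j = stage outer ports)

{out.1, out.2, x3.1, x3.2} {x1.1, x2.1} {x1.2, x2.2}


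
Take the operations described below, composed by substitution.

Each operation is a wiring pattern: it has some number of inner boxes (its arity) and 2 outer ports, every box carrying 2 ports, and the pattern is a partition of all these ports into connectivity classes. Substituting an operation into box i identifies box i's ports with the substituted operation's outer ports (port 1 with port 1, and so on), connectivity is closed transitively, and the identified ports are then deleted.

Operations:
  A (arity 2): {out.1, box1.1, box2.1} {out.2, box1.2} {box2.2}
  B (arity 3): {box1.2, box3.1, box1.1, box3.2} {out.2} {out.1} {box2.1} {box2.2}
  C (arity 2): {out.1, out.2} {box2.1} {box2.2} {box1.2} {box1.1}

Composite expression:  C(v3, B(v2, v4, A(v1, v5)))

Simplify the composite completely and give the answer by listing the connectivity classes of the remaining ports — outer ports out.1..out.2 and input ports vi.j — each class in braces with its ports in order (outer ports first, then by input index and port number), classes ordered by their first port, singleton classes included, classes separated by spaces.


Connectivity passes through glued C-boundaries; trace each wire chain.
after A, the pattern on (v1, v5) reads {out.1, v1.1, v5.1} {out.2, v1.2} {v5.2} (out.j = its outer ports)
after B, the pattern on (v2, v4, v1, v5) reads {out.1} {out.2} {v1.1, v1.2, v2.1, v2.2, v5.1} {v4.1} {v4.2} {v5.2} (out.j = its outer ports)
after C, the pattern on (v3, v2, v4, v1, v5) reads {out.1, out.2} {v1.1, v1.2, v2.1, v2.2, v5.1} {v3.1} {v3.2} {v4.1} {v4.2} {v5.2} (out.j = its outer ports)

{out.1, out.2} {v1.1, v1.2, v2.1, v2.2, v5.1} {v3.1} {v3.2} {v4.1} {v4.2} {v5.2}


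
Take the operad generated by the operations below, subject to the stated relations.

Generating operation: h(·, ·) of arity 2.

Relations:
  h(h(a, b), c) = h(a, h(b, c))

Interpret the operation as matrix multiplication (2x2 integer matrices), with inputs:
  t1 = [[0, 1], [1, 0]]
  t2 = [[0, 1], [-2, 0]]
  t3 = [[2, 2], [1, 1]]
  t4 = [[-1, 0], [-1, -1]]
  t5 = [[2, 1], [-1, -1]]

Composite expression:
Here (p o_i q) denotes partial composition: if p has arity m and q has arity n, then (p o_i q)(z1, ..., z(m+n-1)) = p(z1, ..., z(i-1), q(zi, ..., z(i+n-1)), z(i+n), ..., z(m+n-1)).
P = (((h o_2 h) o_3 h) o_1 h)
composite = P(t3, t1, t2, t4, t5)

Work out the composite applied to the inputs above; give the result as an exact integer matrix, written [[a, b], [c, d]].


h(t3, t1) = [[2, 2], [1, 1]]
h(t4, t5) = [[-2, -1], [-1, 0]]
h(t2, h(t4, t5)) = [[-1, 0], [4, 2]]
h(h(t3, t1), h(t2, h(t4, t5))) = [[6, 4], [3, 2]]

[[6, 4], [3, 2]]


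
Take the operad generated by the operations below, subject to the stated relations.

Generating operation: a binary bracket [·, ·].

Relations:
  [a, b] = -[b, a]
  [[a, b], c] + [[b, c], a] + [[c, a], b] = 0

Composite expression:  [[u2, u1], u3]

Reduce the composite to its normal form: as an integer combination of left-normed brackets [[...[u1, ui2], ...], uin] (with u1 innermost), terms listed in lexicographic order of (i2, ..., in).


-[[u1, u2], u3]

In the tensor algebra, words opening u1 carry the u1-anchored form.
Composite bracket: [[u2, u1], u3]
Under [a, b] = ab - ba we get 4 signed associative words (2^2 = 4).
Words beginning with u1 determine it all:
  the word u1u2u3 carries sign -1 and contributes -[[u1, u2], u3]
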